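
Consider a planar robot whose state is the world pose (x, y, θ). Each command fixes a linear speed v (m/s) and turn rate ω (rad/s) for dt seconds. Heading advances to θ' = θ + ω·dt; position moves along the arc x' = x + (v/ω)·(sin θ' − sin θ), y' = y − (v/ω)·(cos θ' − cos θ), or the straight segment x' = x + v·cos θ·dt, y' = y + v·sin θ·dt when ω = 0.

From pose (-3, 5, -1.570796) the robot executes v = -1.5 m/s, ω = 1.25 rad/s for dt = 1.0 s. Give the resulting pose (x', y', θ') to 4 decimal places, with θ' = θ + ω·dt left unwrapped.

(-3.8216, 6.1388, -0.3208)

θ' = -1.5708 + 1.25·1.0 = -0.3208
R = v/ω = -1.5/1.25 = -1.2000
x' = -3 + -1.2000·(sin -0.3208 − sin -1.5708) = -3.8216
y' = 5 − -1.2000·(cos -0.3208 − cos -1.5708) = 6.1388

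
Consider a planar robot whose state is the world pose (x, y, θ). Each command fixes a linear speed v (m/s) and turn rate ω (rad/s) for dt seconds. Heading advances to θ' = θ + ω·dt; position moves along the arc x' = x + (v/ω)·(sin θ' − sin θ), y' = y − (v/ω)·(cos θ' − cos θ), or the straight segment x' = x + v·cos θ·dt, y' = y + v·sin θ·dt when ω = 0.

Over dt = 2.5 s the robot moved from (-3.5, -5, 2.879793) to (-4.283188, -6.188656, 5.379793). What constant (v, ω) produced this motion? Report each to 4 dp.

Δθ = 5.379793 − 2.879793 = 2.500000
ω = Δθ/dt = 2.500000/2.5 = 1.0000
R = −Δy/(cos θ' − cos θ) = 0.7500
v = R·ω = 0.7500·1.0000 = 0.7500

v = 0.7500, ω = 1.0000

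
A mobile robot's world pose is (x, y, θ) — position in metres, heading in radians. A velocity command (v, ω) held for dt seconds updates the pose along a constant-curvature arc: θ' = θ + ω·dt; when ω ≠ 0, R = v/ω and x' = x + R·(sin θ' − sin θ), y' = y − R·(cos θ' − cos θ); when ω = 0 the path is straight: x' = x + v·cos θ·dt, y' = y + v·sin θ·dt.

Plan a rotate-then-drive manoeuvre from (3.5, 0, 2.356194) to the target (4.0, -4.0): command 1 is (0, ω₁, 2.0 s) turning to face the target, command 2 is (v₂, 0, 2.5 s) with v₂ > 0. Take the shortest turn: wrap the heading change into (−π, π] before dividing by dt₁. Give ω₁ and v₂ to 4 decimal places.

ω₁ = 1.2403, v₂ = 1.6125

heading to target = atan2(-4−0, 4−3.5) = -1.4464
Δθ = wrap(-1.4464 − 2.3562) = 2.4805; ω₁ = Δθ/dt₁ = 1.2403
distance = √((4−3.5)² + (-4−0)²) = 4.0311; v₂ = distance/dt₂ = 1.6125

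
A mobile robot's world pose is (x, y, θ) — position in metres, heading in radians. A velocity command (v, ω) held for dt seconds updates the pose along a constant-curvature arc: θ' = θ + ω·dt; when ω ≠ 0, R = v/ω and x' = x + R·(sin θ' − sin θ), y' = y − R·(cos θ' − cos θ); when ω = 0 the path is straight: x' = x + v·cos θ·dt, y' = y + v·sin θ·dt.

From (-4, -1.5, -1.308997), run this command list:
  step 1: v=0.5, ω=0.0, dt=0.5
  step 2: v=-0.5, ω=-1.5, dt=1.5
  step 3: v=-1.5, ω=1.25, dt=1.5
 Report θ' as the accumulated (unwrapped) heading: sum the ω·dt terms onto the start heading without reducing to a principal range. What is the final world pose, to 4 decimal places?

step 1: θ'=-1.3090 (straight) → pose (-3.9353, -1.7415, -1.3090)
step 2: θ'=-3.5590 (R=0.3333) → pose (-3.4782, -1.3505, -3.5590)
step 3: θ'=-1.6840 (R=-1.2000) → pose (-1.7994, -0.3891, -1.6840)

(-1.7994, -0.3891, -1.6840)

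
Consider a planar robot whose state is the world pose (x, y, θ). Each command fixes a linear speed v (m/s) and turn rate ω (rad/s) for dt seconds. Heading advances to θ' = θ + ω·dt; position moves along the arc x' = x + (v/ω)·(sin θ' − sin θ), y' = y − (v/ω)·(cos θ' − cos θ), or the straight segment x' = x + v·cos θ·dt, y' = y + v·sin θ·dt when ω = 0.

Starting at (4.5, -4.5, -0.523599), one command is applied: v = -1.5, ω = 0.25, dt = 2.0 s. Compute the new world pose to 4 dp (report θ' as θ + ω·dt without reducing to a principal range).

(1.6416, -3.6978, -0.0236)

θ' = -0.5236 + 0.25·2.0 = -0.0236
R = v/ω = -1.5/0.25 = -6.0000
x' = 4.5 + -6.0000·(sin -0.0236 − sin -0.5236) = 1.6416
y' = -4.5 − -6.0000·(cos -0.0236 − cos -0.5236) = -3.6978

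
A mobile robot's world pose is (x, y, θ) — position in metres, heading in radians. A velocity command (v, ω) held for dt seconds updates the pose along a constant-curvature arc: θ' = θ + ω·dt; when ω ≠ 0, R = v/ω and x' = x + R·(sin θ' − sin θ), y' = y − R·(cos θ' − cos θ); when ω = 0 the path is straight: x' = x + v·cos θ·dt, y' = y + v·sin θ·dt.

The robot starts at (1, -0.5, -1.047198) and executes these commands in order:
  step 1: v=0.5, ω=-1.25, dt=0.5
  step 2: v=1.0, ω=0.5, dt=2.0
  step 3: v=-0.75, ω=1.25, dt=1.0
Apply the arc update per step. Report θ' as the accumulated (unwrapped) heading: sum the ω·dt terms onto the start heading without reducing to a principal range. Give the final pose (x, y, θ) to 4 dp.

(1.0945, -2.4747, 0.5778)

step 1: θ'=-1.6722 (R=-0.4000) → pose (1.0515, -0.7405, -1.6722)
step 2: θ'=-0.6722 (R=2.0000) → pose (1.7958, -2.5079, -0.6722)
step 3: θ'=0.5778 (R=-0.6000) → pose (1.0945, -2.4747, 0.5778)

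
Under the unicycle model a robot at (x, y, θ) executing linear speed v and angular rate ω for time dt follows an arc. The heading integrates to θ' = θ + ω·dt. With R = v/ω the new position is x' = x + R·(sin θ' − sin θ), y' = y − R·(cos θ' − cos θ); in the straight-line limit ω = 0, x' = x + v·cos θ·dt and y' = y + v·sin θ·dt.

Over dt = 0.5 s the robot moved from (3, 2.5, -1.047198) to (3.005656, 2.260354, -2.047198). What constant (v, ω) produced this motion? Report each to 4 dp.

Δθ = -2.047198 − -1.047198 = -1.000000
ω = Δθ/dt = -1.000000/0.5 = -2.0000
R = −Δy/(cos θ' − cos θ) = -0.2500
v = R·ω = -0.2500·-2.0000 = 0.5000

v = 0.5000, ω = -2.0000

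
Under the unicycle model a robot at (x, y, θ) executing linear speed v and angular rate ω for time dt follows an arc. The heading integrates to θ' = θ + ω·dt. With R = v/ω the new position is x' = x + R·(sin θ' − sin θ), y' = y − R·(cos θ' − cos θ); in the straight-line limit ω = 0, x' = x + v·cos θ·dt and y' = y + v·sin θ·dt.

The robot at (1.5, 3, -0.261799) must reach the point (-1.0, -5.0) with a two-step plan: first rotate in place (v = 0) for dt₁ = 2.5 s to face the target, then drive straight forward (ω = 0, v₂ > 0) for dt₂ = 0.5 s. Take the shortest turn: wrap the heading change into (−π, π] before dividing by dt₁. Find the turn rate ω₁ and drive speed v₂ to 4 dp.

ω₁ = -0.6448, v₂ = 16.7631

heading to target = atan2(-5−3, -1−1.5) = -1.8737
Δθ = wrap(-1.8737 − -0.2618) = -1.6119; ω₁ = Δθ/dt₁ = -0.6448
distance = √((-1−1.5)² + (-5−3)²) = 8.3815; v₂ = distance/dt₂ = 16.7631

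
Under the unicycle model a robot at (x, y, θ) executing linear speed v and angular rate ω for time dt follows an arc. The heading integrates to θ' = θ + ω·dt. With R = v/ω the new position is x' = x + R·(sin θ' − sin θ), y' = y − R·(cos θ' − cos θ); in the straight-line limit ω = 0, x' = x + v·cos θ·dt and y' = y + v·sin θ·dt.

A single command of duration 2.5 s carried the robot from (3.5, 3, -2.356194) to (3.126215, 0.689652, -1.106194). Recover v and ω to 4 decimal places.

Δθ = -1.106194 − -2.356194 = 1.250000
ω = Δθ/dt = 1.250000/2.5 = 0.5000
R = −Δy/(cos θ' − cos θ) = 2.0000
v = R·ω = 2.0000·0.5000 = 1.0000

v = 1.0000, ω = 0.5000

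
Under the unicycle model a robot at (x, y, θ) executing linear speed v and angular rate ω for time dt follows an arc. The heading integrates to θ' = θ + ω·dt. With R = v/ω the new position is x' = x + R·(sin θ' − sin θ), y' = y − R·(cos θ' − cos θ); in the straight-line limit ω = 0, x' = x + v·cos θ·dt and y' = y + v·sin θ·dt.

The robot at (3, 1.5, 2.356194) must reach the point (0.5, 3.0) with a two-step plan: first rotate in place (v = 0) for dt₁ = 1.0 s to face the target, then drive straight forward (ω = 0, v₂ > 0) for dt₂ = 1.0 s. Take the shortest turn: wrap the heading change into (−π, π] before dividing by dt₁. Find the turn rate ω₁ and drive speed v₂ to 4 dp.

ω₁ = 0.2450, v₂ = 2.9155

heading to target = atan2(3−1.5, 0.5−3) = 2.6012
Δθ = wrap(2.6012 − 2.3562) = 0.2450; ω₁ = Δθ/dt₁ = 0.2450
distance = √((0.5−3)² + (3−1.5)²) = 2.9155; v₂ = distance/dt₂ = 2.9155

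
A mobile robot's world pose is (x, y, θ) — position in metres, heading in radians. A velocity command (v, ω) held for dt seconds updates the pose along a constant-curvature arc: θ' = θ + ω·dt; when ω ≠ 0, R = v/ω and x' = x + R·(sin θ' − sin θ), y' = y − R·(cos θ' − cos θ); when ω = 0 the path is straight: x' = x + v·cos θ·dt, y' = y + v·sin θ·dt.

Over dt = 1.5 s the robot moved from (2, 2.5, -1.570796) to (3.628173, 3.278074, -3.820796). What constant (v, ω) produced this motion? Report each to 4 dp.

v = -1.5000, ω = -1.5000

Δθ = -3.820796 − -1.570796 = -2.250000
ω = Δθ/dt = -2.250000/1.5 = -1.5000
R = Δx/(sin θ' − sin θ) = 1.0000
v = R·ω = 1.0000·-1.5000 = -1.5000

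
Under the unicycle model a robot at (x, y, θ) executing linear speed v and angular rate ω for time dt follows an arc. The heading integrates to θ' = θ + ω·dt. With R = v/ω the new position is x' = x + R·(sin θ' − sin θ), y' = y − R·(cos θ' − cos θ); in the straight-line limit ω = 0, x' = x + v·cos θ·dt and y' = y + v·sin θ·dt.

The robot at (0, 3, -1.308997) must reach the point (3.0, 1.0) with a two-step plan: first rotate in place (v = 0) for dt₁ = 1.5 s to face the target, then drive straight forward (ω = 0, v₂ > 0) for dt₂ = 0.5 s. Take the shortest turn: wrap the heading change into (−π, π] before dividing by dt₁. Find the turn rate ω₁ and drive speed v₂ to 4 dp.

heading to target = atan2(1−3, 3−0) = -0.5880
Δθ = wrap(-0.5880 − -1.3090) = 0.7210; ω₁ = Δθ/dt₁ = 0.4807
distance = √((3−0)² + (1−3)²) = 3.6056; v₂ = distance/dt₂ = 7.2111

ω₁ = 0.4807, v₂ = 7.2111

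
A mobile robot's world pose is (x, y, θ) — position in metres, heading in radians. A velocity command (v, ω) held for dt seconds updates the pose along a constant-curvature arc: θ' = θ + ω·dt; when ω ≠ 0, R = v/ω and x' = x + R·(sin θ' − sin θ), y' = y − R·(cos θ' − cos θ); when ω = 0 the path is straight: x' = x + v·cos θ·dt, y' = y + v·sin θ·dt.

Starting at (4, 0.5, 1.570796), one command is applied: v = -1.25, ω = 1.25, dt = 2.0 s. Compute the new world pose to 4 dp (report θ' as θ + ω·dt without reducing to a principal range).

(5.8011, -0.0985, 4.0708)

θ' = 1.5708 + 1.25·2.0 = 4.0708
R = v/ω = -1.25/1.25 = -1.0000
x' = 4 + -1.0000·(sin 4.0708 − sin 1.5708) = 5.8011
y' = 0.5 − -1.0000·(cos 4.0708 − cos 1.5708) = -0.0985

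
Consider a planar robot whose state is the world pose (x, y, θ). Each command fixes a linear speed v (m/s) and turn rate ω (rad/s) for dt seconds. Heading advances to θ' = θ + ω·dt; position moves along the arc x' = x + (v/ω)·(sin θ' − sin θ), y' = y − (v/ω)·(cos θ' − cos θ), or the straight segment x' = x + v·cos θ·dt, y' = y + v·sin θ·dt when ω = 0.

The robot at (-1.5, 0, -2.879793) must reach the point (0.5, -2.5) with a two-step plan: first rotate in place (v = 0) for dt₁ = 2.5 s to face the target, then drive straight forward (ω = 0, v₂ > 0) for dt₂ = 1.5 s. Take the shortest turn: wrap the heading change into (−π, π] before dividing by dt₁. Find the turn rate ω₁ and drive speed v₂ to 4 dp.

ω₁ = 0.7935, v₂ = 2.1344

heading to target = atan2(-2.5−0, 0.5−-1.5) = -0.8961
Δθ = wrap(-0.8961 − -2.8798) = 1.9837; ω₁ = Δθ/dt₁ = 0.7935
distance = √((0.5−-1.5)² + (-2.5−0)²) = 3.2016; v₂ = distance/dt₂ = 2.1344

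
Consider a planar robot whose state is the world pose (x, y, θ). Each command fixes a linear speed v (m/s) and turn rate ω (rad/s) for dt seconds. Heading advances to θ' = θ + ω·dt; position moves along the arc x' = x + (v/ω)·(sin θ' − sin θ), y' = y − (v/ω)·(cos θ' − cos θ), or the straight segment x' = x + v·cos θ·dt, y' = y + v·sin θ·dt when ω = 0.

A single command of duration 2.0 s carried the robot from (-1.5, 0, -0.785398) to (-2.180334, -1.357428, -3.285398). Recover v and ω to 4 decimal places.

v = 1.0000, ω = -1.2500

Δθ = -3.285398 − -0.785398 = -2.500000
ω = Δθ/dt = -2.500000/2.0 = -1.2500
R = −Δy/(cos θ' − cos θ) = -0.8000
v = R·ω = -0.8000·-1.2500 = 1.0000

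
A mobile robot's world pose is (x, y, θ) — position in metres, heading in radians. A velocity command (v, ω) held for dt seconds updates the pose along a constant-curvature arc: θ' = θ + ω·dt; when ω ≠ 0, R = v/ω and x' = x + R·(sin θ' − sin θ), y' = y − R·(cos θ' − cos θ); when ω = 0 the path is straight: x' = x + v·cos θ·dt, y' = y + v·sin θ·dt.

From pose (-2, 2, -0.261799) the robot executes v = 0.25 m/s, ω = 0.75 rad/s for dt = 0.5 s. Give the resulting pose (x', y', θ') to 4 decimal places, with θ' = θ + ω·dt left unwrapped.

θ' = -0.2618 + 0.75·0.5 = 0.1132
R = v/ω = 0.25/0.75 = 0.3333
x' = -2 + 0.3333·(sin 0.1132 − sin -0.2618) = -1.8761
y' = 2 − 0.3333·(cos 0.1132 − cos -0.2618) = 1.9908

(-1.8761, 1.9908, 0.1132)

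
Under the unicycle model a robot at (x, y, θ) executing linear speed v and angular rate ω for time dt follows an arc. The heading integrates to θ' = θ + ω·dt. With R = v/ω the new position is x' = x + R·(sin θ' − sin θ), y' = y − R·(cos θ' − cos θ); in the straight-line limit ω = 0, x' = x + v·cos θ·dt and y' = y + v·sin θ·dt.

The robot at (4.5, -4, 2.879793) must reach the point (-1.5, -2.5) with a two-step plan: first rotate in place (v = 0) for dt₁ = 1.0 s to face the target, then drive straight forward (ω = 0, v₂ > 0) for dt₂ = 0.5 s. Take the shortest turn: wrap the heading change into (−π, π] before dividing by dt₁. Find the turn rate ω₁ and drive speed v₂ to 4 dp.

heading to target = atan2(-2.5−-4, -1.5−4.5) = 2.8966
Δθ = wrap(2.8966 − 2.8798) = 0.0168; ω₁ = Δθ/dt₁ = 0.0168
distance = √((-1.5−4.5)² + (-2.5−-4)²) = 6.1847; v₂ = distance/dt₂ = 12.3693

ω₁ = 0.0168, v₂ = 12.3693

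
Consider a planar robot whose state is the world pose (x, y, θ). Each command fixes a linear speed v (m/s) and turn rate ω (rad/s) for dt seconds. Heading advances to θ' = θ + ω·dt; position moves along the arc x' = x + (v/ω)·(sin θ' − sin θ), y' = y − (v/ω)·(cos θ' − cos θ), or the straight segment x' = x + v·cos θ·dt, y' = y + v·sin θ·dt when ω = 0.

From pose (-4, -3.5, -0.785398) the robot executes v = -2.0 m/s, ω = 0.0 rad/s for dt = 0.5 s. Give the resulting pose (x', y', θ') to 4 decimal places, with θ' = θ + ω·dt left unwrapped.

(-4.7071, -2.7929, -0.7854)

θ' = -0.7854 + 0.0·0.5 = -0.7854
ω = 0 → straight: x' = -4 + -2.0·cos(-0.7854)·0.5 = -4.7071
y' = -3.5 + -2.0·sin(-0.7854)·0.5 = -2.7929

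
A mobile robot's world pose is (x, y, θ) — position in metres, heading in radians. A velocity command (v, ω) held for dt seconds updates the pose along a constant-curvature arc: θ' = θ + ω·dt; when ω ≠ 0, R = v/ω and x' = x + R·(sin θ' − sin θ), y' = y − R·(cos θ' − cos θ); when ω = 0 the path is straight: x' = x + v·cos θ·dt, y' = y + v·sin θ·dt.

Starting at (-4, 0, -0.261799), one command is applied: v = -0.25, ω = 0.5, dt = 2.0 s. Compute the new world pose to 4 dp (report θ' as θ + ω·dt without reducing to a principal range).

θ' = -0.2618 + 0.5·2.0 = 0.7382
R = v/ω = -0.25/0.5 = -0.5000
x' = -4 + -0.5000·(sin 0.7382 − sin -0.2618) = -4.4659
y' = 0 − -0.5000·(cos 0.7382 − cos -0.2618) = -0.1131

(-4.4659, -0.1131, 0.7382)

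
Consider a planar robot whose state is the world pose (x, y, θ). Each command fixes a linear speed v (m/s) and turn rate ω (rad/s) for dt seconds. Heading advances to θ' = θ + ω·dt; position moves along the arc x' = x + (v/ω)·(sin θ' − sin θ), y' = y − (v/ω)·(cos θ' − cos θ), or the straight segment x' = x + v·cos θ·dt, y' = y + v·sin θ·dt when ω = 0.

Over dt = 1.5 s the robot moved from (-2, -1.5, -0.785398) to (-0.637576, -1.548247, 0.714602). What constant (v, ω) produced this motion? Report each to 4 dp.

v = 1.0000, ω = 1.0000

Δθ = 0.714602 − -0.785398 = 1.500000
ω = Δθ/dt = 1.500000/1.5 = 1.0000
R = Δx/(sin θ' − sin θ) = 1.0000
v = R·ω = 1.0000·1.0000 = 1.0000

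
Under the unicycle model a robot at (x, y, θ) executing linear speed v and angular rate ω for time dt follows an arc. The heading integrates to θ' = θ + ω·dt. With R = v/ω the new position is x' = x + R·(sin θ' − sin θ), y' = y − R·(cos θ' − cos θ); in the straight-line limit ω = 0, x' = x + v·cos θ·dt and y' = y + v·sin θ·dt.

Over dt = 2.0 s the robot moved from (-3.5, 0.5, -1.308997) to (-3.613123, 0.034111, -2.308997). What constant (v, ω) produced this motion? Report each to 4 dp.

Δθ = -2.308997 − -1.308997 = -1.000000
ω = Δθ/dt = -1.000000/2.0 = -0.5000
R = −Δy/(cos θ' − cos θ) = -0.5000
v = R·ω = -0.5000·-0.5000 = 0.2500

v = 0.2500, ω = -0.5000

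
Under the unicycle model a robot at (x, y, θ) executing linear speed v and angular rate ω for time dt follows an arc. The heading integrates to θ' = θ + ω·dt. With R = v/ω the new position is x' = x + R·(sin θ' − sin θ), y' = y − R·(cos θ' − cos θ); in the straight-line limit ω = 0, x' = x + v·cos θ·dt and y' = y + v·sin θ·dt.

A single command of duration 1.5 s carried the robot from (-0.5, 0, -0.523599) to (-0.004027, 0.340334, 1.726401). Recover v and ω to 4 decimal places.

Δθ = 1.726401 − -0.523599 = 2.250000
ω = Δθ/dt = 2.250000/1.5 = 1.5000
R = Δx/(sin θ' − sin θ) = 0.3333
v = R·ω = 0.3333·1.5000 = 0.5000

v = 0.5000, ω = 1.5000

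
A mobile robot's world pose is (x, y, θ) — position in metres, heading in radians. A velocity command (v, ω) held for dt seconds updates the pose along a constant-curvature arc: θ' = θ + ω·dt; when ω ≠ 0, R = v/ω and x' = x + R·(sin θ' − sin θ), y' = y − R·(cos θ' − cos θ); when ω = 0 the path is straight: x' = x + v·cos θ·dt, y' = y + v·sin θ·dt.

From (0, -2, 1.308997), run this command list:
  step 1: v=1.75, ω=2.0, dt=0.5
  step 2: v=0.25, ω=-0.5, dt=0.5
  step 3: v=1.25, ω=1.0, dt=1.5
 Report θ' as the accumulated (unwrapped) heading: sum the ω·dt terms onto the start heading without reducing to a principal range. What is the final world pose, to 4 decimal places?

step 1: θ'=2.3090 (R=0.8750) → pose (-0.1980, -1.1847, 2.3090)
step 2: θ'=2.0590 (R=-0.5000) → pose (-0.2697, -1.0827, 2.0590)
step 3: θ'=3.5590 (R=1.2500) → pose (-1.8804, -0.5264, 3.5590)

(-1.8804, -0.5264, 3.5590)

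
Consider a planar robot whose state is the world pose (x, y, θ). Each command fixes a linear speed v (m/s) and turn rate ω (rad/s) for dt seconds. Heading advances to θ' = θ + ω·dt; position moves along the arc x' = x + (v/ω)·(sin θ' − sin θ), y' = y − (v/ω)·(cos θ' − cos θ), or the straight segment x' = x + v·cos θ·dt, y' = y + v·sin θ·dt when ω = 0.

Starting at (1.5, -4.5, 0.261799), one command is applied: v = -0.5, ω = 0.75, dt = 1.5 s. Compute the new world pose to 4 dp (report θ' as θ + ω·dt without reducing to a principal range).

θ' = 0.2618 + 0.75·1.5 = 1.3868
R = v/ω = -0.5/0.75 = -0.6667
x' = 1.5 + -0.6667·(sin 1.3868 − sin 0.2618) = 1.0171
y' = -4.5 − -0.6667·(cos 1.3868 − cos 0.2618) = -5.0220

(1.0171, -5.0220, 1.3868)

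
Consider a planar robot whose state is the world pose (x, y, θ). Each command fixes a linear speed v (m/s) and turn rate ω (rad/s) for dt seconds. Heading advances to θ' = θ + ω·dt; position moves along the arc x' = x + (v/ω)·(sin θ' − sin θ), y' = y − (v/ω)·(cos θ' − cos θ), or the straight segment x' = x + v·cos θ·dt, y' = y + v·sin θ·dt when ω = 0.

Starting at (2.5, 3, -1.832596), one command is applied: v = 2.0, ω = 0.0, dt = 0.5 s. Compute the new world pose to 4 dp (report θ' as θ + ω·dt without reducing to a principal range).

(2.2412, 2.0341, -1.8326)

θ' = -1.8326 + 0.0·0.5 = -1.8326
ω = 0 → straight: x' = 2.5 + 2.0·cos(-1.8326)·0.5 = 2.2412
y' = 3 + 2.0·sin(-1.8326)·0.5 = 2.0341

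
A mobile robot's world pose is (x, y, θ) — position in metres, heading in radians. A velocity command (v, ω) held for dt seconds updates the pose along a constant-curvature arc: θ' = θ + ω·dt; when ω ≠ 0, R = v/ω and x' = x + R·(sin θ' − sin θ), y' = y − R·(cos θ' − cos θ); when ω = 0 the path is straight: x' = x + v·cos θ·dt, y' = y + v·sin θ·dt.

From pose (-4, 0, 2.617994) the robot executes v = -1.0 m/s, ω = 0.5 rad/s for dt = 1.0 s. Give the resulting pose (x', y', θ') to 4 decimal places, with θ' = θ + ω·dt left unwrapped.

(-3.0472, -0.2674, 3.1180)

θ' = 2.6180 + 0.5·1.0 = 3.1180
R = v/ω = -1.0/0.5 = -2.0000
x' = -4 + -2.0000·(sin 3.1180 − sin 2.6180) = -3.0472
y' = 0 − -2.0000·(cos 3.1180 − cos 2.6180) = -0.2674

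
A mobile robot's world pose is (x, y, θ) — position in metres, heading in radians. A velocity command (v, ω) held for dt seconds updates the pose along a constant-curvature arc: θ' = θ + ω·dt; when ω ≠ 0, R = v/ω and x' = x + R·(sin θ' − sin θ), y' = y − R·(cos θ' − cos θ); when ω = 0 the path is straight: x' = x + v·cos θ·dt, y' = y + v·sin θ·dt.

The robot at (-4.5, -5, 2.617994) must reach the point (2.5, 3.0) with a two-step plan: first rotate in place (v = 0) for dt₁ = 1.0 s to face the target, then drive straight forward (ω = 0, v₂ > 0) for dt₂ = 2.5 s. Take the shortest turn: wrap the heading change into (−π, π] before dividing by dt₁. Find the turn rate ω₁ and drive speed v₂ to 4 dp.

heading to target = atan2(3−-5, 2.5−-4.5) = 0.8520
Δθ = wrap(0.8520 − 2.6180) = -1.7660; ω₁ = Δθ/dt₁ = -1.7660
distance = √((2.5−-4.5)² + (3−-5)²) = 10.6301; v₂ = distance/dt₂ = 4.2521

ω₁ = -1.7660, v₂ = 4.2521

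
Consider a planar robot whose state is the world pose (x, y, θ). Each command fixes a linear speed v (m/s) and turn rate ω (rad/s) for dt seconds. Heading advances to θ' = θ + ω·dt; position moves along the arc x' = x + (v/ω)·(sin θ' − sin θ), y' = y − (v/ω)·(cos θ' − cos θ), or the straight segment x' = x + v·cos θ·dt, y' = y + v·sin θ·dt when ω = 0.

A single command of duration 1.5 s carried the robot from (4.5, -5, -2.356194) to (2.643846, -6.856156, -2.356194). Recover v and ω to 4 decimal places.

v = 1.7500, ω = 0.0000

Δθ = -2.356194 − -2.356194 = 0.000000
ω = Δθ/dt = 0.000000/1.5 = 0.0000
ω = 0 → v = (Δx·cos θ + Δy·sin θ)/dt = 1.7500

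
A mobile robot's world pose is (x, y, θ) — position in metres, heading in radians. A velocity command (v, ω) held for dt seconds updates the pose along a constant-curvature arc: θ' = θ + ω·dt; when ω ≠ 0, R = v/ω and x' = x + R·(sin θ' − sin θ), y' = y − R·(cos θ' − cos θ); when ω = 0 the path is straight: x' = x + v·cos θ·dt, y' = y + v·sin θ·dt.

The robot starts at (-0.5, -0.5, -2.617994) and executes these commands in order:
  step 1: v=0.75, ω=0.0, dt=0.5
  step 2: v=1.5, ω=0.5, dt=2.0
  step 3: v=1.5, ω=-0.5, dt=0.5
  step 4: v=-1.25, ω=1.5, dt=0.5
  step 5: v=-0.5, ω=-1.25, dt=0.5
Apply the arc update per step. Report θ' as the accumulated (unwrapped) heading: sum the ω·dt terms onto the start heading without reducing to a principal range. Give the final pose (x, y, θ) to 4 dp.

step 1: θ'=-2.6180 (straight) → pose (-0.8248, -0.6875, -2.6180)
step 2: θ'=-1.6180 (R=3.0000) → pose (-2.3214, -3.1440, -1.6180)
step 3: θ'=-1.8680 (R=-3.0000) → pose (-2.4496, -3.8810, -1.8680)
step 4: θ'=-1.1180 (R=-0.8333) → pose (-2.4970, -3.2724, -1.1180)
step 5: θ'=-1.7430 (R=0.4000) → pose (-2.5314, -3.0289, -1.7430)

(-2.5314, -3.0289, -1.7430)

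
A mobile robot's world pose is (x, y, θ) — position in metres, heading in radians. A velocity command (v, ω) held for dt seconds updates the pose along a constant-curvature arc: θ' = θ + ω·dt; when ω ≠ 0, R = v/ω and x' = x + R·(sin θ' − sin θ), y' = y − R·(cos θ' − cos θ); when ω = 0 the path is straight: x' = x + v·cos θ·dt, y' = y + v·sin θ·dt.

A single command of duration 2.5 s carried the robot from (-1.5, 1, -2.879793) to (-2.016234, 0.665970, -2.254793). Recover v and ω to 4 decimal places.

v = 0.2500, ω = 0.2500

Δθ = -2.254793 − -2.879793 = 0.625000
ω = Δθ/dt = 0.625000/2.5 = 0.2500
R = Δx/(sin θ' − sin θ) = 1.0000
v = R·ω = 1.0000·0.2500 = 0.2500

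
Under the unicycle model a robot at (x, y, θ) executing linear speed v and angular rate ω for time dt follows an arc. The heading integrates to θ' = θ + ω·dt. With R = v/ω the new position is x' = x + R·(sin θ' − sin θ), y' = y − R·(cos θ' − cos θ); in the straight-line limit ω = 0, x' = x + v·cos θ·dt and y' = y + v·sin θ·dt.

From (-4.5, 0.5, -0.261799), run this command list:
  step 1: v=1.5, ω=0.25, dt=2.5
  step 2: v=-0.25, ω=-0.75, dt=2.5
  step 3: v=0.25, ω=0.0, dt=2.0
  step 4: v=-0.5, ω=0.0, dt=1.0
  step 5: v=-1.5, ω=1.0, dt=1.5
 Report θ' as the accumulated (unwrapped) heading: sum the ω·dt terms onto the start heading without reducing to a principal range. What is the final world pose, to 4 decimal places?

(-2.7463, 2.3904, -0.0118)

step 1: θ'=0.3632 (R=6.0000) → pose (-0.8155, 0.6870, 0.3632)
step 2: θ'=-1.5118 (R=0.3333) → pose (-1.2667, 0.9789, -1.5118)
step 3: θ'=-1.5118 (straight) → pose (-1.2372, 0.4798, -1.5118)
step 4: θ'=-1.5118 (straight) → pose (-1.2667, 0.9789, -1.5118)
step 5: θ'=-0.0118 (R=-1.5000) → pose (-2.7463, 2.3904, -0.0118)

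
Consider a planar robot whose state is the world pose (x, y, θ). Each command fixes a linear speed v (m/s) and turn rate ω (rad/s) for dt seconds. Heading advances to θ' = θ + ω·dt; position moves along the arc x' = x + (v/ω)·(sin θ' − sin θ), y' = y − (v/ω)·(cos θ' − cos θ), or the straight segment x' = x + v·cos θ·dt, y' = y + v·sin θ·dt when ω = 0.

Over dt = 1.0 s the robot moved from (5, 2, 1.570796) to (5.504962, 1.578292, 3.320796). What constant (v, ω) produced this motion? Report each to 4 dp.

v = -0.7500, ω = 1.7500

Δθ = 3.320796 − 1.570796 = 1.750000
ω = Δθ/dt = 1.750000/1.0 = 1.7500
R = Δx/(sin θ' − sin θ) = -0.4286
v = R·ω = -0.4286·1.7500 = -0.7500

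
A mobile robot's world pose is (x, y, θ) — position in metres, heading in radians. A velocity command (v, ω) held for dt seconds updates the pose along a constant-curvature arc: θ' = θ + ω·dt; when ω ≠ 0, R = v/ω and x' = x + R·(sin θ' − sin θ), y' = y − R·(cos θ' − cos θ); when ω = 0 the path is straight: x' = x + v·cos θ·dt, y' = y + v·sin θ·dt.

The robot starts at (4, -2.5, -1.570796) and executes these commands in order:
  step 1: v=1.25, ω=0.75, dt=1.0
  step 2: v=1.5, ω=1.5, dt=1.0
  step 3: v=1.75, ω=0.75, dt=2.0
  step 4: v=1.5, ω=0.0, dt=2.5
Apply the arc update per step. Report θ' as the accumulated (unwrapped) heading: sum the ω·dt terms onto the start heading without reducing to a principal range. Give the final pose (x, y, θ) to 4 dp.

(4.1126, 2.4937, 2.1792)

step 1: θ'=-0.8208 (R=1.6667) → pose (4.4472, -3.6361, -0.8208)
step 2: θ'=0.6792 (R=1.0000) → pose (5.8070, -3.7325, 0.6792)
step 3: θ'=2.1792 (R=2.3333) → pose (6.2559, -0.5834, 2.1792)
step 4: θ'=2.1792 (straight) → pose (4.1126, 2.4937, 2.1792)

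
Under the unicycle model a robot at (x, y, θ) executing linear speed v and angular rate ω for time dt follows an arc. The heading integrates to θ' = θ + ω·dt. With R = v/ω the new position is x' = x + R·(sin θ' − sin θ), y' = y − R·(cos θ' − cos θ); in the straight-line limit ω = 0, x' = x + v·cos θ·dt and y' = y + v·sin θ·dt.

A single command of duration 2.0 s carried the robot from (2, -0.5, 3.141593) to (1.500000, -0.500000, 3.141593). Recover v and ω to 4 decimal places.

v = 0.2500, ω = 0.0000

Δθ = 3.141593 − 3.141593 = 0.000000
ω = Δθ/dt = 0.000000/2.0 = 0.0000
ω = 0 → v = (Δx·cos θ + Δy·sin θ)/dt = 0.2500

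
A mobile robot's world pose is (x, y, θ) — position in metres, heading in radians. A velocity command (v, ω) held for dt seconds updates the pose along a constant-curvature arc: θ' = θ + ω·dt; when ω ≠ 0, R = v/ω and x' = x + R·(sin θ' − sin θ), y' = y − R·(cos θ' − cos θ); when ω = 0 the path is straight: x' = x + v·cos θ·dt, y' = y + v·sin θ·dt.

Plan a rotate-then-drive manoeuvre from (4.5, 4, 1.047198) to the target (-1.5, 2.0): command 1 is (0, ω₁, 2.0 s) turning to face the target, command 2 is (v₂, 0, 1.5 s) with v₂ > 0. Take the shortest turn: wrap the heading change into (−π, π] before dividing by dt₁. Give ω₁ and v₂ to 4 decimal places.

ω₁ = 1.2081, v₂ = 4.2164

heading to target = atan2(2−4, -1.5−4.5) = -2.8198
Δθ = wrap(-2.8198 − 1.0472) = 2.4161; ω₁ = Δθ/dt₁ = 1.2081
distance = √((-1.5−4.5)² + (2−4)²) = 6.3246; v₂ = distance/dt₂ = 4.2164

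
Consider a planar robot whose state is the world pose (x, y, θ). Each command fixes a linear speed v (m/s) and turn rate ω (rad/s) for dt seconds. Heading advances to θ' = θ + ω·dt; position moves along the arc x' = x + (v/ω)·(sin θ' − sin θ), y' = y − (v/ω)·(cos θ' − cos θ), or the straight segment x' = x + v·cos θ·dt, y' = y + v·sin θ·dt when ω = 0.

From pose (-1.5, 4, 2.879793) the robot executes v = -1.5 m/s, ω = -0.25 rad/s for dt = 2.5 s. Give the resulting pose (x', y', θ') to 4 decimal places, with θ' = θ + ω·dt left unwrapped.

θ' = 2.8798 + -0.25·2.5 = 2.2548
R = v/ω = -1.5/-0.25 = 6.0000
x' = -1.5 + 6.0000·(sin 2.2548 − sin 2.8798) = 1.5974
y' = 4 − 6.0000·(cos 2.2548 − cos 2.8798) = 1.9958

(1.5974, 1.9958, 2.2548)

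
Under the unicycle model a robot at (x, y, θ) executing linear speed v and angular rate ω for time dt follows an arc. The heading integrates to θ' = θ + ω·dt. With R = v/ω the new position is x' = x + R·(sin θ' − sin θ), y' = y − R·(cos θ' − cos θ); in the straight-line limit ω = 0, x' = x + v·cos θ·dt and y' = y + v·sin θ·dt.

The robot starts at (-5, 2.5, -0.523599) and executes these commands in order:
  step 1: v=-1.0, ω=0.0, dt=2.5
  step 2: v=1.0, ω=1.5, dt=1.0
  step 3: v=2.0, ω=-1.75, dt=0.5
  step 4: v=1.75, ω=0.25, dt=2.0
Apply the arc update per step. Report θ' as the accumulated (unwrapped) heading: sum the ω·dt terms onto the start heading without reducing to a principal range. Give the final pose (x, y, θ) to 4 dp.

(-2.1963, 5.6432, 0.6014)

step 1: θ'=-0.5236 (straight) → pose (-7.1651, 3.7500, -0.5236)
step 2: θ'=0.9764 (R=0.6667) → pose (-6.2794, 3.9540, 0.9764)
step 3: θ'=0.1014 (R=-1.1429) → pose (-5.4483, 4.4510, 0.1014)
step 4: θ'=0.6014 (R=7.0000) → pose (-2.1963, 5.6432, 0.6014)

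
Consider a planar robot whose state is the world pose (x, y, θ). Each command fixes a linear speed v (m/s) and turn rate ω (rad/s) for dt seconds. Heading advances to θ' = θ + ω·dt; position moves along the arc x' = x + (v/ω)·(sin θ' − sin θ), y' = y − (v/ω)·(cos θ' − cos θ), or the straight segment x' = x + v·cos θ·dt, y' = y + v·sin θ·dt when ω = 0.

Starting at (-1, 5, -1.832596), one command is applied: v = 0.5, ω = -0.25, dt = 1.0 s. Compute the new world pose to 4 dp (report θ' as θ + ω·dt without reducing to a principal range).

(-1.1881, 4.5381, -2.0826)

θ' = -1.8326 + -0.25·1.0 = -2.0826
R = v/ω = 0.5/-0.25 = -2.0000
x' = -1 + -2.0000·(sin -2.0826 − sin -1.8326) = -1.1881
y' = 5 − -2.0000·(cos -2.0826 − cos -1.8326) = 4.5381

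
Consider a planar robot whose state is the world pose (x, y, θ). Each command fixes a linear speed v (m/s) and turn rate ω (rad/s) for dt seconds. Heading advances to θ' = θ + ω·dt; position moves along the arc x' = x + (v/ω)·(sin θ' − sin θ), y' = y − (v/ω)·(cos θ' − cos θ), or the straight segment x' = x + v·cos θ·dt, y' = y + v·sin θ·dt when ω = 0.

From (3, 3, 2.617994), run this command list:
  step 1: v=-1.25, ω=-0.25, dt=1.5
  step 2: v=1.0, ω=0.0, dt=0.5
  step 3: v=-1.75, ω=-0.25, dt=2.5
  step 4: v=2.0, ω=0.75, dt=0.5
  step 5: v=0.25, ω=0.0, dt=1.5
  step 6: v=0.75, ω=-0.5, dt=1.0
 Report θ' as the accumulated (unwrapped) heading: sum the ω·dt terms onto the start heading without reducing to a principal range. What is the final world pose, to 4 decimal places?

(5.1039, 0.1861, 1.4930)

step 1: θ'=2.2430 (R=5.0000) → pose (4.4123, 1.7834, 2.2430)
step 2: θ'=2.2430 (straight) → pose (4.1009, 2.1746, 2.2430)
step 3: θ'=1.6180 (R=7.0000) → pose (5.6159, -1.8541, 1.6180)
step 4: θ'=1.9930 (R=2.6667) → pose (5.3848, -0.8872, 1.9930)
step 5: θ'=1.9930 (straight) → pose (5.2311, -0.5451, 1.9930)
step 6: θ'=1.4930 (R=-1.5000) → pose (5.1039, 0.1861, 1.4930)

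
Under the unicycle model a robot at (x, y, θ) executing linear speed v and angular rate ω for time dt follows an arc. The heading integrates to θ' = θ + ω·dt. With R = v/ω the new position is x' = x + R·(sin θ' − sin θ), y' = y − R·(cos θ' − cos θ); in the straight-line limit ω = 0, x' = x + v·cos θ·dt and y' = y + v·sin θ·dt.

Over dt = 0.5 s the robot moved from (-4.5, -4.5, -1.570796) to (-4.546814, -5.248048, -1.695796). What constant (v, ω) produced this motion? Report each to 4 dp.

v = 1.5000, ω = -0.2500

Δθ = -1.695796 − -1.570796 = -0.125000
ω = Δθ/dt = -0.125000/0.5 = -0.2500
R = −Δy/(cos θ' − cos θ) = -6.0000
v = R·ω = -6.0000·-0.2500 = 1.5000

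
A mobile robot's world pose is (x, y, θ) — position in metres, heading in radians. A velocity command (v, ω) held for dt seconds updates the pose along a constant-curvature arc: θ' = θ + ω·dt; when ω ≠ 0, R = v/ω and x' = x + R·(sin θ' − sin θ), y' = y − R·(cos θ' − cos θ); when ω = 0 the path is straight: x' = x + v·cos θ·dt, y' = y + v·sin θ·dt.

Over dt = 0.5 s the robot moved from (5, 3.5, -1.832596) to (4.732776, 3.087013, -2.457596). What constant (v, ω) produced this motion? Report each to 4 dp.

v = 1.0000, ω = -1.2500

Δθ = -2.457596 − -1.832596 = -0.625000
ω = Δθ/dt = -0.625000/0.5 = -1.2500
R = −Δy/(cos θ' − cos θ) = -0.8000
v = R·ω = -0.8000·-1.2500 = 1.0000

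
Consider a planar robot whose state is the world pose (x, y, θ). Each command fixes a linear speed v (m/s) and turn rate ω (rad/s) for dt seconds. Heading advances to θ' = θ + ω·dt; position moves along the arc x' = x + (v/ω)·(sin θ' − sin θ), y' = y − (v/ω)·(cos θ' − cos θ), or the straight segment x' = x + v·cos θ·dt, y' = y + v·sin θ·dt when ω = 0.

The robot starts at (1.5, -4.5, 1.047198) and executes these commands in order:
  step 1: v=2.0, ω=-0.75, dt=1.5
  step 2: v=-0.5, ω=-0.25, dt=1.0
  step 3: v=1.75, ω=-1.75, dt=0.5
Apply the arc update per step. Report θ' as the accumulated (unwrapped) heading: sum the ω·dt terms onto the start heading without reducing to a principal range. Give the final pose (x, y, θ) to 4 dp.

step 1: θ'=-0.0778 (R=-2.6667) → pose (4.0167, -3.1747, -0.0778)
step 2: θ'=-0.3278 (R=2.0000) → pose (3.5282, -3.0743, -0.3278)
step 3: θ'=-1.2028 (R=-1.0000) → pose (4.1393, -3.6613, -1.2028)

(4.1393, -3.6613, -1.2028)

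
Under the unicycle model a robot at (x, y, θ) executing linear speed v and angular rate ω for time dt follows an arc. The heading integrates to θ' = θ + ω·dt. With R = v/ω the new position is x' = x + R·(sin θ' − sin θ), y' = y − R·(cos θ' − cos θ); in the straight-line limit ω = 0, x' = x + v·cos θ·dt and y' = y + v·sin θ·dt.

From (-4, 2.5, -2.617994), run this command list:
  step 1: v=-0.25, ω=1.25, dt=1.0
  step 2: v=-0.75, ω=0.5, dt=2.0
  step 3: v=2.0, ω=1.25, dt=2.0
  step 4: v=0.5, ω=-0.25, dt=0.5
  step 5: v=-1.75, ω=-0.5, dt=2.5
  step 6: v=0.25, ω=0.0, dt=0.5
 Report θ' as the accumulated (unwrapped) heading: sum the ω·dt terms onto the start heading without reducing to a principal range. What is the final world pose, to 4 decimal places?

step 1: θ'=-1.3680 (R=-0.2000) → pose (-3.9041, 2.7135, -1.3680)
step 2: θ'=-0.3680 (R=-1.5000) → pose (-4.8337, 3.8109, -0.3680)
step 3: θ'=2.1320 (R=1.6000) → pose (-2.9036, 6.1554, 2.1320)
step 4: θ'=2.0070 (R=-2.0000) → pose (-3.0231, 6.3748, 2.0070)
step 5: θ'=0.7570 (R=3.5000) → pose (-3.7917, 2.3519, 0.7570)
step 6: θ'=0.7570 (straight) → pose (-3.7008, 2.4377, 0.7570)

(-3.7008, 2.4377, 0.7570)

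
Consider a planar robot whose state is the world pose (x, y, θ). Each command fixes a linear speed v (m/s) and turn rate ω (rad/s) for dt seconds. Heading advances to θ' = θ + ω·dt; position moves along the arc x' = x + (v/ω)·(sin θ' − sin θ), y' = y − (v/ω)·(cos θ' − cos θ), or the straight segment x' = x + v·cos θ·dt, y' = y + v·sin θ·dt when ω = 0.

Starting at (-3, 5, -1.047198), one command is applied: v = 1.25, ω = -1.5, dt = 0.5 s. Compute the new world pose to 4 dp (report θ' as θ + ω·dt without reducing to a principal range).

(-2.9096, 4.3963, -1.7972)

θ' = -1.0472 + -1.5·0.5 = -1.7972
R = v/ω = 1.25/-1.5 = -0.8333
x' = -3 + -0.8333·(sin -1.7972 − sin -1.0472) = -2.9096
y' = 5 − -0.8333·(cos -1.7972 − cos -1.0472) = 4.3963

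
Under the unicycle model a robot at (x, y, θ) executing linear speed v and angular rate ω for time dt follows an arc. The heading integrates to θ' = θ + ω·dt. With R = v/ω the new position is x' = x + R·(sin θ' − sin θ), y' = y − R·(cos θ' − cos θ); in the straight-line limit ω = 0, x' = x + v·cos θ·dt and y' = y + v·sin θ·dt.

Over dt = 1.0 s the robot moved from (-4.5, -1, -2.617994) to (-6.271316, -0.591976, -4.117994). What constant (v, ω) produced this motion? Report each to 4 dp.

Δθ = -4.117994 − -2.617994 = -1.500000
ω = Δθ/dt = -1.500000/1.0 = -1.5000
R = Δx/(sin θ' − sin θ) = -1.3333
v = R·ω = -1.3333·-1.5000 = 2.0000

v = 2.0000, ω = -1.5000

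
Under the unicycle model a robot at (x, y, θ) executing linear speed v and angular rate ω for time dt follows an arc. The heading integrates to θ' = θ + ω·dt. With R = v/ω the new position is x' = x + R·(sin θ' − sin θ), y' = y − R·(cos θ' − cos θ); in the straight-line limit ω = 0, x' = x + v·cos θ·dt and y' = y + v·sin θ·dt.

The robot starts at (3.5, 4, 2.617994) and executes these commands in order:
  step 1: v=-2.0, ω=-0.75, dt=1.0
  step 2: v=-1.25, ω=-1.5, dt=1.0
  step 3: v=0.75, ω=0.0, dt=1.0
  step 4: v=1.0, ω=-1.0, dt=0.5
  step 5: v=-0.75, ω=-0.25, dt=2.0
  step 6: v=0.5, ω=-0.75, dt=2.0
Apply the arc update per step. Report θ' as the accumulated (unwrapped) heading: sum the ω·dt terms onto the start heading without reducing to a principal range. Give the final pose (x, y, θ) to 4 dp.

(4.2037, 1.4387, -2.1320)

step 1: θ'=1.8680 (R=2.6667) → pose (4.7164, 2.4715, 1.8680)
step 2: θ'=0.3680 (R=0.8333) → pose (4.2194, 1.4499, 0.3680)
step 3: θ'=0.3680 (straight) → pose (4.9192, 1.7197, 0.3680)
step 4: θ'=-0.1320 (R=-1.0000) → pose (5.4106, 1.7780, -0.1320)
step 5: θ'=-0.6320 (R=3.0000) → pose (4.0331, 2.3314, -0.6320)
step 6: θ'=-2.1320 (R=-0.6667) → pose (4.2037, 1.4387, -2.1320)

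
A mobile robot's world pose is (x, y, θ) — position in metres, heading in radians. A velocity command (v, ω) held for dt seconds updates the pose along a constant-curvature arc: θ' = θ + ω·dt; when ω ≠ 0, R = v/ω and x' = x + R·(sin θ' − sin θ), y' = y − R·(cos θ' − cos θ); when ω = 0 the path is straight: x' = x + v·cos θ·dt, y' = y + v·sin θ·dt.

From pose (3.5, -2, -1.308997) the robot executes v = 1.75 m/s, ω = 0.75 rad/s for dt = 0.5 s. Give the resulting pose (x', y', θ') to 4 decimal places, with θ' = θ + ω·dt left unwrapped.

(3.8778, -2.7835, -0.9340)

θ' = -1.3090 + 0.75·0.5 = -0.9340
R = v/ω = 1.75/0.75 = 2.3333
x' = 3.5 + 2.3333·(sin -0.9340 − sin -1.3090) = 3.8778
y' = -2 − 2.3333·(cos -0.9340 − cos -1.3090) = -2.7835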